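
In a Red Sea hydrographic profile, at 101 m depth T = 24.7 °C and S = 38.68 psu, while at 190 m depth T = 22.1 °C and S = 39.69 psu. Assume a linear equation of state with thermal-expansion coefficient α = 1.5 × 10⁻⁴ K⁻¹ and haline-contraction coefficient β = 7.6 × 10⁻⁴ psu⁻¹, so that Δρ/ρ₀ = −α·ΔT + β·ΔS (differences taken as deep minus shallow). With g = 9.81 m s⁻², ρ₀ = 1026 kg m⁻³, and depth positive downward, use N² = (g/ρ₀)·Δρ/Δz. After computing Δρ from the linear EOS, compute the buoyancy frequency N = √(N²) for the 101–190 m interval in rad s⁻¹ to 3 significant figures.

0.0113 rad s⁻¹

ΔT = -2.6 K, ΔS = +1.01 psu (deep − shallow).
Δρ/ρ₀ = −αΔT + βΔS = 3.90 × 10⁻⁴ + 7.676 × 10⁻⁴ = 1.1576 × 10⁻³, so Δρ ≈ 1.188 kg m⁻³.
N² = (g/ρ₀)·Δρ/Δz = g·(Δρ/ρ₀)/Δz = 9.81 × 1.1576 × 10⁻³ / 89 = 1.2760 × 10⁻⁴ s⁻².
N = √(1.2760 × 10⁻⁴) = 0.011296 rad s⁻¹ ≈ 0.0113 rad s⁻¹.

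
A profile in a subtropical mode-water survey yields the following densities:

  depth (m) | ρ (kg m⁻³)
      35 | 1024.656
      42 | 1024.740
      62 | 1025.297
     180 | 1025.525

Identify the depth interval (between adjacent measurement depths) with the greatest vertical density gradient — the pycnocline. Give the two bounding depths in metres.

Compute the density gradient over each adjacent pair:
  35–42 m: Δρ/Δz = 0.084/7 = 0.012 kg m⁻⁴
  42–62 m: Δρ/Δz = 0.557/20 = 0.028 kg m⁻⁴
  62–180 m: Δρ/Δz = 0.228/118 = 1.9 × 10⁻³ kg m⁻⁴
The largest gradient is in the 42–62 m interval — the pycnocline.

42–62 m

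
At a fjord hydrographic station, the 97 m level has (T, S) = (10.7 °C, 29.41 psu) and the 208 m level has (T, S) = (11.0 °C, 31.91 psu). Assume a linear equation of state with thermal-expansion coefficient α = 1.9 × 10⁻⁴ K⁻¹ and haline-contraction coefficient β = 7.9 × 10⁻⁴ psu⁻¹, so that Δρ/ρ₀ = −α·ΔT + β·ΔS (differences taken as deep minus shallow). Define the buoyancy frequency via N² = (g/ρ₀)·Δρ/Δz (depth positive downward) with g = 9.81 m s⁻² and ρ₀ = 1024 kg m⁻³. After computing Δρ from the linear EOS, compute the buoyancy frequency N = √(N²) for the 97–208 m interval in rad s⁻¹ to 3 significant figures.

ΔT = +0.3 K, ΔS = +2.50 psu (deep − shallow).
Δρ/ρ₀ = −αΔT + βΔS = -5.70 × 10⁻⁵ + 1.975 × 10⁻³ = 1.918 × 10⁻³, so Δρ ≈ 1.964 kg m⁻³.
N² = (g/ρ₀)·Δρ/Δz = g·(Δρ/ρ₀)/Δz = 9.81 × 1.918 × 10⁻³ / 111 = 1.6951 × 10⁻⁴ s⁻².
N = √(1.6951 × 10⁻⁴) = 0.013020 rad s⁻¹ ≈ 0.0130 rad s⁻¹.

0.0130 rad s⁻¹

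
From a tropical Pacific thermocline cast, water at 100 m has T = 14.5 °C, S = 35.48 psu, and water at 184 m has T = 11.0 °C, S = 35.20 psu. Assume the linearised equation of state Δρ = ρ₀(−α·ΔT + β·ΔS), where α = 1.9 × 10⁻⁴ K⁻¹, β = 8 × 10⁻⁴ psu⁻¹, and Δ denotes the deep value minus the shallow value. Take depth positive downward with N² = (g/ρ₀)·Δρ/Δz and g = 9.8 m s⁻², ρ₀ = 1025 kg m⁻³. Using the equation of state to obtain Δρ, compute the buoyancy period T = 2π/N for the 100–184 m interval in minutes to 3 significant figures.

ΔT = -3.5 K, ΔS = -0.28 psu (deep − shallow).
Δρ/ρ₀ = −αΔT + βΔS = 6.65 × 10⁻⁴ − 2.24 × 10⁻⁴ = 4.41 × 10⁻⁴, so Δρ ≈ 0.4520 kg m⁻³.
N² = (g/ρ₀)·Δρ/Δz = g·(Δρ/ρ₀)/Δz = 9.8 × 4.41 × 10⁻⁴ / 84 = 5.1450 × 10⁻⁵ s⁻².
N = √(5.1450 × 10⁻⁵) = 7.1729 × 10⁻³ rad s⁻¹ → T = 2π/N = 875.96 s = 14.599 min ≈ 14.6 min.

14.6 min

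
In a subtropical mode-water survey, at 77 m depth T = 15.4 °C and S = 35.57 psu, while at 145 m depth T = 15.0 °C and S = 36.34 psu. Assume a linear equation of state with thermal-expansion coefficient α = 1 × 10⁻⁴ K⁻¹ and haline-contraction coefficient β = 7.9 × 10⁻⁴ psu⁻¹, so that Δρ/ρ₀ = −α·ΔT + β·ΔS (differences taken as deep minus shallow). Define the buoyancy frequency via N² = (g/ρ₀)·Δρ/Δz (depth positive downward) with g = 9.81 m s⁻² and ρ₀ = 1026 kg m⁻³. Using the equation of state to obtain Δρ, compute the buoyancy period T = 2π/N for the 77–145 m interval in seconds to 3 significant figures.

650 s

ΔT = -0.4 K, ΔS = +0.77 psu (deep − shallow).
Δρ/ρ₀ = −αΔT + βΔS = 4.00 × 10⁻⁵ + 6.083 × 10⁻⁴ = 6.483 × 10⁻⁴, so Δρ ≈ 0.6652 kg m⁻³.
N² = (g/ρ₀)·Δρ/Δz = g·(Δρ/ρ₀)/Δz = 9.81 × 6.483 × 10⁻⁴ / 68 = 9.3527 × 10⁻⁵ s⁻².
N = √(9.3527 × 10⁻⁵) = 9.6709 × 10⁻³ rad s⁻¹ → T = 2π/N = 649.70 s ≈ 650 s.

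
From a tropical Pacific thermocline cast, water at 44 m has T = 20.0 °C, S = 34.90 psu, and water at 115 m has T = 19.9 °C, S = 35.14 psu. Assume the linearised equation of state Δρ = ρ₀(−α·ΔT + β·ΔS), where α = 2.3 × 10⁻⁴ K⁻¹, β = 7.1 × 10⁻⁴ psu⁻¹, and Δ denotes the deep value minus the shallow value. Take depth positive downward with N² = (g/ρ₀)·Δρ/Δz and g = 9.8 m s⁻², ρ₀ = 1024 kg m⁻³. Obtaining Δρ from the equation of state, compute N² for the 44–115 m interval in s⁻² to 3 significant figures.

2.67 × 10⁻⁵ s⁻²

ΔT = -0.1 K, ΔS = +0.24 psu (deep − shallow).
Δρ/ρ₀ = −αΔT + βΔS = 2.30 × 10⁻⁵ + 1.704 × 10⁻⁴ = 1.934 × 10⁻⁴, so Δρ ≈ 0.1980 kg m⁻³.
N² = (g/ρ₀)·Δρ/Δz = g·(Δρ/ρ₀)/Δz = 9.8 × 1.934 × 10⁻⁴ / 71 = 2.6695 × 10⁻⁵ s⁻² ≈ 2.67 × 10⁻⁵ s⁻².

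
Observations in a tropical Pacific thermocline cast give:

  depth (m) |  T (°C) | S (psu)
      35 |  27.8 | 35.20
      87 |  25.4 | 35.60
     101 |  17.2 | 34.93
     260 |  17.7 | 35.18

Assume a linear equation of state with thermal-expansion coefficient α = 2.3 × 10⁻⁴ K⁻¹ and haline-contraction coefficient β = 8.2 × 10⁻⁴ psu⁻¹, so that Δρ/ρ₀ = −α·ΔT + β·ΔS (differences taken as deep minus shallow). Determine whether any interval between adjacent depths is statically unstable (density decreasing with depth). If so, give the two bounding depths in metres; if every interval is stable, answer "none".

Evaluate Δρ/ρ₀ = −αΔT + βΔS across each adjacent pair:
  35–87 m: −αΔT+βΔS = −(2.3 × 10⁻⁴)(-2.4)+(8.2 × 10⁻⁴)(+0.40) = 8.8 × 10⁻⁴ → stable
  87–101 m: −αΔT+βΔS = −(2.3 × 10⁻⁴)(-8.2)+(8.2 × 10⁻⁴)(-0.67) = 1.3 × 10⁻³ → stable
  101–260 m: −αΔT+βΔS = −(2.3 × 10⁻⁴)(+0.5)+(8.2 × 10⁻⁴)(+0.25) = 9.0 × 10⁻⁵ → stable
Every interval has Δρ > 0: the column is stably stratified throughout.

none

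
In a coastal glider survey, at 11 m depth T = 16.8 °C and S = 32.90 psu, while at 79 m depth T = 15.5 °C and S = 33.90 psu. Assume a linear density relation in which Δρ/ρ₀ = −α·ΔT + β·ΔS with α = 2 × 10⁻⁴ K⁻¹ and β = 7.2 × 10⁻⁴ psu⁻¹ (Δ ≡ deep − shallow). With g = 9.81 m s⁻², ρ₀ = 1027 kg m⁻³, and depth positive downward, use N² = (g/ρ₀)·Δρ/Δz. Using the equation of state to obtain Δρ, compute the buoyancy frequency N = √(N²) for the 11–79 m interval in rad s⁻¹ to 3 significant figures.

0.0119 rad s⁻¹

ΔT = -1.3 K, ΔS = +1.00 psu (deep − shallow).
Δρ/ρ₀ = −αΔT + βΔS = 2.60 × 10⁻⁴ + 7.20 × 10⁻⁴ = 9.80 × 10⁻⁴, so Δρ ≈ 1.006 kg m⁻³.
N² = (g/ρ₀)·Δρ/Δz = g·(Δρ/ρ₀)/Δz = 9.81 × 9.80 × 10⁻⁴ / 68 = 1.4138 × 10⁻⁴ s⁻².
N = √(1.4138 × 10⁻⁴) = 0.011890 rad s⁻¹ ≈ 0.0119 rad s⁻¹.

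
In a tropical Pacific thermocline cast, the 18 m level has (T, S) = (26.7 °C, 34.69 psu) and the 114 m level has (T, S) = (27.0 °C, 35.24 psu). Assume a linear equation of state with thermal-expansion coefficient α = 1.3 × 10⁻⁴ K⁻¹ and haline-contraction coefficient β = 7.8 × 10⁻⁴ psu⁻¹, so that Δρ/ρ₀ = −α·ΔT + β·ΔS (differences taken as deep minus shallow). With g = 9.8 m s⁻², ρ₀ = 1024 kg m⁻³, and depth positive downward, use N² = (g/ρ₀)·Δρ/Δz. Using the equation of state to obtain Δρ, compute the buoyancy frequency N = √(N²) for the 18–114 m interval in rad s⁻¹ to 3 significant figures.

ΔT = +0.3 K, ΔS = +0.55 psu (deep − shallow).
Δρ/ρ₀ = −αΔT + βΔS = -3.90 × 10⁻⁵ + 4.29 × 10⁻⁴ = 3.90 × 10⁻⁴, so Δρ ≈ 0.3994 kg m⁻³.
N² = (g/ρ₀)·Δρ/Δz = g·(Δρ/ρ₀)/Δz = 9.8 × 3.90 × 10⁻⁴ / 96 = 3.9813 × 10⁻⁵ s⁻².
N = √(3.9813 × 10⁻⁵) = 6.3098 × 10⁻³ rad s⁻¹ ≈ 6.31 × 10⁻³ rad s⁻¹.

6.31 × 10⁻³ rad s⁻¹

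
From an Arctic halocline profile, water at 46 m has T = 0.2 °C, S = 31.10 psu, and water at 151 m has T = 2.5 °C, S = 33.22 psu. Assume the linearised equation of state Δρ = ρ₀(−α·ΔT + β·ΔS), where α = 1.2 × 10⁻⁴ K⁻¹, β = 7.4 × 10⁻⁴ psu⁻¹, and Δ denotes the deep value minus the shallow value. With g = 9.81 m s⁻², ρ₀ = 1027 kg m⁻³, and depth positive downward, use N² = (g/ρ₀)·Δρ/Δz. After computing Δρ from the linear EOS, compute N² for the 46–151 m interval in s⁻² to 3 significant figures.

ΔT = +2.3 K, ΔS = +2.12 psu (deep − shallow).
Δρ/ρ₀ = −αΔT + βΔS = -2.76 × 10⁻⁴ + 1.5688 × 10⁻³ = 1.2928 × 10⁻³, so Δρ ≈ 1.328 kg m⁻³.
N² = (g/ρ₀)·Δρ/Δz = g·(Δρ/ρ₀)/Δz = 9.81 × 1.2928 × 10⁻³ / 105 = 1.2078 × 10⁻⁴ s⁻² ≈ 1.21 × 10⁻⁴ s⁻².

1.21 × 10⁻⁴ s⁻²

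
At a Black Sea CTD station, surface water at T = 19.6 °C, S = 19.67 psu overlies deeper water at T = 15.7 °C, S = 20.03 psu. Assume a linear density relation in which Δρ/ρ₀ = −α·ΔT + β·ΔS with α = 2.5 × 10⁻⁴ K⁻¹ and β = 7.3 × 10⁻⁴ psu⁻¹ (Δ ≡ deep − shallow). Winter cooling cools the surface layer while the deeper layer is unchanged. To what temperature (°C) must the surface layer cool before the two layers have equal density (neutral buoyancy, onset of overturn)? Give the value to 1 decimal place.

Neutral buoyancy requires Δρ = 0, i.e. −α(T_deep − T_surf′) + β(S_deep − S_surf) = 0.
T_surf′ = T_deep − (β/α)·ΔS = 15.7 − (7.3 × 10⁻⁴/2.5 × 10⁻⁴)·(+0.36) = 14.649 °C.
Cooling required: 19.6 − (14.649) = 4.951 °C.

14.6 °C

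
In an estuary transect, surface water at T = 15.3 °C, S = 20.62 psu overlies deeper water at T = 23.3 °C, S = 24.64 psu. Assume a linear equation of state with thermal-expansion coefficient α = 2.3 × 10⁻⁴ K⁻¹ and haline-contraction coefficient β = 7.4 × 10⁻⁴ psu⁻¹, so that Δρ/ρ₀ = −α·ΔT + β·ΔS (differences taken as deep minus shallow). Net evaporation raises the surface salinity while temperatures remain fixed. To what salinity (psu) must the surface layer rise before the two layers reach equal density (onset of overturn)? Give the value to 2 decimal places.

Neutral buoyancy requires −α(T_deep − T_surf) + β(S_deep − S_surf′) = 0.
S_surf′ = S_deep − (α/β)·ΔT = 24.64 − (2.3 × 10⁻⁴/7.4 × 10⁻⁴)·(+8.0) = 22.1535 psu.
Increase required: 22.1535 − 20.62 = 1.5335 psu.

22.15 psu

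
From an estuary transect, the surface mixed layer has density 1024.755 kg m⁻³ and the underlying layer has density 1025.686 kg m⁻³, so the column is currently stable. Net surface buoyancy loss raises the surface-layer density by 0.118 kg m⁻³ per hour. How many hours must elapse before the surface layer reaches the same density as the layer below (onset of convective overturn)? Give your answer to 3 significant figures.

Density deficit of the surface layer: 1025.686 − 1024.755 = 0.931 kg m⁻³.
Required change = 0.931 / 0.118 = 7.89 hours.

7.89 hours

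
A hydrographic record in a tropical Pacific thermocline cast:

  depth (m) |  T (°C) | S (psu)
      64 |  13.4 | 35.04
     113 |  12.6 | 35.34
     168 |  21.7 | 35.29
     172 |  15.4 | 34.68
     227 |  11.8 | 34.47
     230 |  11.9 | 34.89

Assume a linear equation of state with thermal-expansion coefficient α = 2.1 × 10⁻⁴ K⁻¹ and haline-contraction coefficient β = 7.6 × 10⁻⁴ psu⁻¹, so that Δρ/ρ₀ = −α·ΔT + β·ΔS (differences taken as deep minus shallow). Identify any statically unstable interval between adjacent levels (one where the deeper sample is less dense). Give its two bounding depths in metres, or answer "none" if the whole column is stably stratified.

113–168 m

Evaluate Δρ/ρ₀ = −αΔT + βΔS across each adjacent pair:
  64–113 m: −αΔT+βΔS = −(2.1 × 10⁻⁴)(-0.8)+(7.6 × 10⁻⁴)(+0.30) = 4.0 × 10⁻⁴ → stable
  113–168 m: −αΔT+βΔS = −(2.1 × 10⁻⁴)(+9.1)+(7.6 × 10⁻⁴)(-0.05) = -1.9 × 10⁻³ → UNSTABLE
  168–172 m: −αΔT+βΔS = −(2.1 × 10⁻⁴)(-6.3)+(7.6 × 10⁻⁴)(-0.61) = 8.6 × 10⁻⁴ → stable
  172–227 m: −αΔT+βΔS = −(2.1 × 10⁻⁴)(-3.6)+(7.6 × 10⁻⁴)(-0.21) = 6.0 × 10⁻⁴ → stable
  227–230 m: −αΔT+βΔS = −(2.1 × 10⁻⁴)(+0.1)+(7.6 × 10⁻⁴)(+0.42) = 3.0 × 10⁻⁴ → stable
The 113–168 m interval has Δρ < 0: lighter water underlies denser water.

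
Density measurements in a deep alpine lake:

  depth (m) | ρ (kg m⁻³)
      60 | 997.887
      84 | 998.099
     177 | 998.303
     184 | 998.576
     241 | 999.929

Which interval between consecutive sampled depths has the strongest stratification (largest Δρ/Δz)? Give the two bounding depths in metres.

Compute the density gradient over each adjacent pair:
  60–84 m: Δρ/Δz = 0.212/24 = 8.8 × 10⁻³ kg m⁻⁴
  84–177 m: Δρ/Δz = 0.204/93 = 2.2 × 10⁻³ kg m⁻⁴
  177–184 m: Δρ/Δz = 0.273/7 = 0.039 kg m⁻⁴
  184–241 m: Δρ/Δz = 1.353/57 = 0.024 kg m⁻⁴
The largest gradient is in the 177–184 m interval — the pycnocline.

177–184 m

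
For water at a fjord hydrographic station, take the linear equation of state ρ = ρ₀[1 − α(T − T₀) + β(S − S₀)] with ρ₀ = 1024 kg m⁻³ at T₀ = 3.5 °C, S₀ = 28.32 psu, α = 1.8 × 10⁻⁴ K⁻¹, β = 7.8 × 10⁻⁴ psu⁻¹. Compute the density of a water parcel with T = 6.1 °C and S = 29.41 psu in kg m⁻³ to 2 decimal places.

T − T₀ = +2.6 K, S − S₀ = +1.09 psu.
Bracket = 1 − α·(+2.6) + β·(+1.09) = 1 + (3.822 × 10⁻⁴) = 1.0003822.
ρ = 1024 × 1.0003822 = 1024.39 kg m⁻³.

1024.39 kg m⁻³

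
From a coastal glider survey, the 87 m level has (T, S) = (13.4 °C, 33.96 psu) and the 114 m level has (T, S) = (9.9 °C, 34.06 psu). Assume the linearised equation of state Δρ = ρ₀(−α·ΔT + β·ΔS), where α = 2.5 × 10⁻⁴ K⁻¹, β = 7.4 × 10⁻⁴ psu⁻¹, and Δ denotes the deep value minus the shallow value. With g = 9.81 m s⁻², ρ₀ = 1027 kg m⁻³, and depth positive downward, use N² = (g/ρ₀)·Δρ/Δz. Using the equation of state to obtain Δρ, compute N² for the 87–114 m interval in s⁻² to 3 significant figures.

3.45 × 10⁻⁴ s⁻²

ΔT = -3.5 K, ΔS = +0.10 psu (deep − shallow).
Δρ/ρ₀ = −αΔT + βΔS = 8.75 × 10⁻⁴ + 7.40 × 10⁻⁵ = 9.49 × 10⁻⁴, so Δρ ≈ 0.9746 kg m⁻³.
N² = (g/ρ₀)·Δρ/Δz = g·(Δρ/ρ₀)/Δz = 9.81 × 9.49 × 10⁻⁴ / 27 = 3.4480 × 10⁻⁴ s⁻² ≈ 3.45 × 10⁻⁴ s⁻².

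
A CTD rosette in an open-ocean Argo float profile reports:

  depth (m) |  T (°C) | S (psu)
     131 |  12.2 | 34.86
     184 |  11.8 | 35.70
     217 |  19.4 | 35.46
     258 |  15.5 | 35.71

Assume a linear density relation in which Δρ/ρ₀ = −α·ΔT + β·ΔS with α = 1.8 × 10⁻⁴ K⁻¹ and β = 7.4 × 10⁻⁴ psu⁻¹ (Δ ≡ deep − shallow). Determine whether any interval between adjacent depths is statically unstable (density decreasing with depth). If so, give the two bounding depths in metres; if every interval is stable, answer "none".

Evaluate Δρ/ρ₀ = −αΔT + βΔS across each adjacent pair:
  131–184 m: −αΔT+βΔS = −(1.8 × 10⁻⁴)(-0.4)+(7.4 × 10⁻⁴)(+0.84) = 6.9 × 10⁻⁴ → stable
  184–217 m: −αΔT+βΔS = −(1.8 × 10⁻⁴)(+7.6)+(7.4 × 10⁻⁴)(-0.24) = -1.5 × 10⁻³ → UNSTABLE
  217–258 m: −αΔT+βΔS = −(1.8 × 10⁻⁴)(-3.9)+(7.4 × 10⁻⁴)(+0.25) = 8.9 × 10⁻⁴ → stable
The 184–217 m interval has Δρ < 0: lighter water underlies denser water.

184–217 m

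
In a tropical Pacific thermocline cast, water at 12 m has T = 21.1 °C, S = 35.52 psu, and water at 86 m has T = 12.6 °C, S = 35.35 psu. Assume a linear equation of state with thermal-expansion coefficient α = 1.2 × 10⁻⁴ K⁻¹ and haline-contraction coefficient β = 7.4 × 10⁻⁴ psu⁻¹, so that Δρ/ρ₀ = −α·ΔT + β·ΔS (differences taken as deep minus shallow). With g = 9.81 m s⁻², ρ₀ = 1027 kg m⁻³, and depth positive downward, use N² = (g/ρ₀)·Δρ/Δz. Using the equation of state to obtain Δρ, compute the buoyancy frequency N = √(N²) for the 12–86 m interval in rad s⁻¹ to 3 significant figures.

0.0109 rad s⁻¹

ΔT = -8.5 K, ΔS = -0.17 psu (deep − shallow).
Δρ/ρ₀ = −αΔT + βΔS = 1.02 × 10⁻³ − 1.258 × 10⁻⁴ = 8.942 × 10⁻⁴, so Δρ ≈ 0.9183 kg m⁻³.
N² = (g/ρ₀)·Δρ/Δz = g·(Δρ/ρ₀)/Δz = 9.81 × 8.942 × 10⁻⁴ / 74 = 1.1854 × 10⁻⁴ s⁻².
N = √(1.1854 × 10⁻⁴) = 0.010888 rad s⁻¹ ≈ 0.0109 rad s⁻¹.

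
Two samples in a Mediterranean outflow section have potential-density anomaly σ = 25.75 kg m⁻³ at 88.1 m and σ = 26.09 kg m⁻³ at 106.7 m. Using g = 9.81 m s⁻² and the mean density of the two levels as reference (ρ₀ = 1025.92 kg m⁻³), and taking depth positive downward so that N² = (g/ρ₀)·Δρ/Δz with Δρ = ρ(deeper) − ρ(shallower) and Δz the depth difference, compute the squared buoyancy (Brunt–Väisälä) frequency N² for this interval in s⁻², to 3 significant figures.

1.75 × 10⁻⁴ s⁻²

Δρ = 1026.09 − 1025.75 = 0.34 kg m⁻³ over Δz = 106.7 − 88.1 = 18.6 m.
N² = (9.81/1025.92) × (0.34/18.6) = 1.7479 × 10⁻⁴ s⁻² ≈ 1.75 × 10⁻⁴ s⁻².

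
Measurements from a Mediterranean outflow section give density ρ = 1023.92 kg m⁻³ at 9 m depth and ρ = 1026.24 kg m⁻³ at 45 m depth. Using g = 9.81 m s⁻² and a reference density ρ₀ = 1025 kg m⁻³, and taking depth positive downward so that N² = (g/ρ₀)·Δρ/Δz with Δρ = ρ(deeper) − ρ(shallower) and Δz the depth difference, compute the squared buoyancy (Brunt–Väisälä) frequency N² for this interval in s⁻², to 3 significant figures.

Δρ = 1026.24 − 1023.92 = 2.32 kg m⁻³ over Δz = 45 − 9 = 36 m.
N² = (9.81/1025) × (2.32/36) = 6.1678 × 10⁻⁴ s⁻² ≈ 6.17 × 10⁻⁴ s⁻².

6.17 × 10⁻⁴ s⁻²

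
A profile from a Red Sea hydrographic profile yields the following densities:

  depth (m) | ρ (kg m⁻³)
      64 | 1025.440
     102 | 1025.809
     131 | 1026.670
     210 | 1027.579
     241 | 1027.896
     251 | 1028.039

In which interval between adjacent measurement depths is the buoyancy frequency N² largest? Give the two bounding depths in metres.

Compute the density gradient over each adjacent pair:
  64–102 m: Δρ/Δz = 0.369/38 = 9.7 × 10⁻³ kg m⁻⁴
  102–131 m: Δρ/Δz = 0.861/29 = 0.030 kg m⁻⁴
  131–210 m: Δρ/Δz = 0.909/79 = 0.012 kg m⁻⁴
  210–241 m: Δρ/Δz = 0.317/31 = 0.010 kg m⁻⁴
  241–251 m: Δρ/Δz = 0.143/10 = 0.014 kg m⁻⁴
The largest gradient is in the 102–131 m interval — the pycnocline.

102–131 m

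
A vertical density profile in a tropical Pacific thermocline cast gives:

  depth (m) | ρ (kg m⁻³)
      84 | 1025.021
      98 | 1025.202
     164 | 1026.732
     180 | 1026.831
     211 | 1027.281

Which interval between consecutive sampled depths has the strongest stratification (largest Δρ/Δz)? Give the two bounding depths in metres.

Compute the density gradient over each adjacent pair:
  84–98 m: Δρ/Δz = 0.181/14 = 0.013 kg m⁻⁴
  98–164 m: Δρ/Δz = 1.530/66 = 0.023 kg m⁻⁴
  164–180 m: Δρ/Δz = 0.099/16 = 6.2 × 10⁻³ kg m⁻⁴
  180–211 m: Δρ/Δz = 0.450/31 = 0.015 kg m⁻⁴
The largest gradient is in the 98–164 m interval — the pycnocline.

98–164 m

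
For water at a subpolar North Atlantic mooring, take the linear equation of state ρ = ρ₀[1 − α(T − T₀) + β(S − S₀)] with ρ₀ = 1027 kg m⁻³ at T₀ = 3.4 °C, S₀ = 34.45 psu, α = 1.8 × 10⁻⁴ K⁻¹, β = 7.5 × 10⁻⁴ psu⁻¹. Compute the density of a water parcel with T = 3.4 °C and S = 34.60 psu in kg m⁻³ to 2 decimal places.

1027.12 kg m⁻³

T − T₀ = +0.0 K, S − S₀ = +0.15 psu.
Bracket = 1 − α·(+0.0) + β·(+0.15) = 1 + (1.125 × 10⁻⁴) = 1.0001125.
ρ = 1027 × 1.0001125 = 1027.12 kg m⁻³.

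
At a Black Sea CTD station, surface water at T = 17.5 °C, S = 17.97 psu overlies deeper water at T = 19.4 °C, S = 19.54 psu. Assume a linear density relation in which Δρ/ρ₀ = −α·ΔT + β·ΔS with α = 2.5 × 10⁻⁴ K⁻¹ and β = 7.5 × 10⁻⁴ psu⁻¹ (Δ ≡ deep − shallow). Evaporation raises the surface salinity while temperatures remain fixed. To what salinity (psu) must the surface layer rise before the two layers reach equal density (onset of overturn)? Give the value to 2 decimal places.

18.91 psu

Neutral buoyancy requires −α(T_deep − T_surf) + β(S_deep − S_surf′) = 0.
S_surf′ = S_deep − (α/β)·ΔT = 19.54 − (2.5 × 10⁻⁴/7.5 × 10⁻⁴)·(+1.9) = 18.9067 psu.
Increase required: 18.9067 − 17.97 = 0.9367 psu.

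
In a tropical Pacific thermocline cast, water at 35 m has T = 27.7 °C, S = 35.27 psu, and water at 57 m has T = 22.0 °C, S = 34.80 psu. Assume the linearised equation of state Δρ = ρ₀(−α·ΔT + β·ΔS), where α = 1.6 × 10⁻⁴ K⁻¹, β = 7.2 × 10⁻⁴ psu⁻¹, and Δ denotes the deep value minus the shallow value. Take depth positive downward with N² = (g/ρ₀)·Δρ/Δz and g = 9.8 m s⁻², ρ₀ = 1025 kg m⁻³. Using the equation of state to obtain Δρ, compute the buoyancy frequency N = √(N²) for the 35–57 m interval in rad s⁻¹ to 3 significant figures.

0.0160 rad s⁻¹

ΔT = -5.7 K, ΔS = -0.47 psu (deep − shallow).
Δρ/ρ₀ = −αΔT + βΔS = 9.12 × 10⁻⁴ − 3.384 × 10⁻⁴ = 5.736 × 10⁻⁴, so Δρ ≈ 0.5879 kg m⁻³.
N² = (g/ρ₀)·Δρ/Δz = g·(Δρ/ρ₀)/Δz = 9.8 × 5.736 × 10⁻⁴ / 22 = 2.5551 × 10⁻⁴ s⁻².
N = √(2.5551 × 10⁻⁴) = 0.015985 rad s⁻¹ ≈ 0.0160 rad s⁻¹.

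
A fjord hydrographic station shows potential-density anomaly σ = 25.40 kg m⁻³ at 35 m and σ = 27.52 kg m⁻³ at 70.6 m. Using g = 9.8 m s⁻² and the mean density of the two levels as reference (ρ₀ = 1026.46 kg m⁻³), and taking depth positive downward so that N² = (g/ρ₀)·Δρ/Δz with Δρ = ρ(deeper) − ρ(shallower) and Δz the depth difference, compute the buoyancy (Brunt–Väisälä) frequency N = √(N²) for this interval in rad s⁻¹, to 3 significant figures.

0.0238 rad s⁻¹

Δρ = 1027.52 − 1025.40 = 2.12 kg m⁻³ over Δz = 70.6 − 35 = 35.6 m.
N² = (9.8/1026.46) × (2.12/35.6) = 5.6855 × 10⁻⁴ s⁻².
N = √(5.6855 × 10⁻⁴) = 0.023844 rad s⁻¹ ≈ 0.0238 rad s⁻¹.
Since Δρ > 0 the layer is stably stratified.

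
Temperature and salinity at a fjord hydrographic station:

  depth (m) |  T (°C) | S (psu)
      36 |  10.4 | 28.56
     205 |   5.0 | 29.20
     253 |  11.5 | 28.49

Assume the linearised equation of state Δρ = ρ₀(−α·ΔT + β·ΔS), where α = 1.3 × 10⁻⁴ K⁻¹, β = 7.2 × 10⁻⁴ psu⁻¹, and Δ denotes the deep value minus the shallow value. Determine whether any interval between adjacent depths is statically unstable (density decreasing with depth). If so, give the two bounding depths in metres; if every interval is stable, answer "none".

205–253 m

Evaluate Δρ/ρ₀ = −αΔT + βΔS across each adjacent pair:
  36–205 m: −αΔT+βΔS = −(1.3 × 10⁻⁴)(-5.4)+(7.2 × 10⁻⁴)(+0.64) = 1.2 × 10⁻³ → stable
  205–253 m: −αΔT+βΔS = −(1.3 × 10⁻⁴)(+6.5)+(7.2 × 10⁻⁴)(-0.71) = -1.4 × 10⁻³ → UNSTABLE
The 205–253 m interval has Δρ < 0: lighter water underlies denser water.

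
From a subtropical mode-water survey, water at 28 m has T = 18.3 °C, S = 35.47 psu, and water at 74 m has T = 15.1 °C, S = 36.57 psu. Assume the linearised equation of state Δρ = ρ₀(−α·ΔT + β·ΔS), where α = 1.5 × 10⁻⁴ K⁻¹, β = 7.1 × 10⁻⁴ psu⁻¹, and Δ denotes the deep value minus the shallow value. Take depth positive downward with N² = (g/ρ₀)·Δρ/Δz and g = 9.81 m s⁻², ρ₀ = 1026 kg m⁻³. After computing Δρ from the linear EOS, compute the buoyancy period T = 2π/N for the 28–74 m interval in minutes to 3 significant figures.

ΔT = -3.2 K, ΔS = +1.10 psu (deep − shallow).
Δρ/ρ₀ = −αΔT + βΔS = 4.80 × 10⁻⁴ + 7.81 × 10⁻⁴ = 1.261 × 10⁻³, so Δρ ≈ 1.294 kg m⁻³.
N² = (g/ρ₀)·Δρ/Δz = g·(Δρ/ρ₀)/Δz = 9.81 × 1.261 × 10⁻³ / 46 = 2.6892 × 10⁻⁴ s⁻².
N = √(2.6892 × 10⁻⁴) = 0.016399 rad s⁻¹ → T = 2π/N = 383.14 s = 6.3857 min ≈ 6.39 min.

6.39 min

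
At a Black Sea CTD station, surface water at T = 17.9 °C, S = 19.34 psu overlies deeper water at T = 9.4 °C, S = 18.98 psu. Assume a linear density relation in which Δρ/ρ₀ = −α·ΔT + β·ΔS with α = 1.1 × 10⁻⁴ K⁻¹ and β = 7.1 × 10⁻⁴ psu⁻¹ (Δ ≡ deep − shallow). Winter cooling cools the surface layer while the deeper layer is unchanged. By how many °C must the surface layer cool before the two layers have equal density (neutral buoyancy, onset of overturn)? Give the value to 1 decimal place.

6.2 °C

Neutral buoyancy requires Δρ = 0, i.e. −α(T_deep − T_surf′) + β(S_deep − S_surf) = 0.
T_surf′ = T_deep − (β/α)·ΔS = 9.4 − (7.1 × 10⁻⁴/1.1 × 10⁻⁴)·(-0.36) = 11.724 °C.
Cooling required: 17.9 − (11.724) = 6.176 °C.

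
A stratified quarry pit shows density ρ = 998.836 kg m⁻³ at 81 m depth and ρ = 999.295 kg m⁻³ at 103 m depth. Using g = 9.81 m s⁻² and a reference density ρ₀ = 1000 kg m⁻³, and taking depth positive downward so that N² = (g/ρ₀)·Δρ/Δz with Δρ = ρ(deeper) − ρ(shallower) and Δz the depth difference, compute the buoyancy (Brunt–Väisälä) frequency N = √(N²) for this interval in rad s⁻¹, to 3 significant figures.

0.0143 rad s⁻¹

Δρ = 999.295 − 998.836 = 0.459 kg m⁻³ over Δz = 103 − 81 = 22 m.
N² = (9.81/1000) × (0.459/22) = 2.0467 × 10⁻⁴ s⁻².
N = √(2.0467 × 10⁻⁴) = 0.014306 rad s⁻¹ ≈ 0.0143 rad s⁻¹.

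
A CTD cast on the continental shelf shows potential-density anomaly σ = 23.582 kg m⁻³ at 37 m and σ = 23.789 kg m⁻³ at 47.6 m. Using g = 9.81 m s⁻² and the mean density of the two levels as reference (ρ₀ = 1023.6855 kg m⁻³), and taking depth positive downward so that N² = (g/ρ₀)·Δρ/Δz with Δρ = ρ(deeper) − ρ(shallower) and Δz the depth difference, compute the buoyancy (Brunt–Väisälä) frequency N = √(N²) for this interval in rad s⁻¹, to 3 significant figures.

Δρ = 1023.789 − 1023.582 = 0.207 kg m⁻³ over Δz = 47.6 − 37 = 10.6 m.
N² = (9.81/1023.6855) × (0.207/10.6) = 1.8714 × 10⁻⁴ s⁻².
N = √(1.8714 × 10⁻⁴) = 0.013680 rad s⁻¹ ≈ 0.0137 rad s⁻¹.
N² > 0, so the interval is statically stable.

0.0137 rad s⁻¹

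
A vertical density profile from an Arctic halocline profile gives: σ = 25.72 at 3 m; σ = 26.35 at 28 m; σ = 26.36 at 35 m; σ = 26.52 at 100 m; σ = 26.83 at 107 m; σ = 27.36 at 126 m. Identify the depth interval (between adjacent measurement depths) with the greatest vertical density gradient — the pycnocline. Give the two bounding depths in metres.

Compute the density gradient over each adjacent pair:
  3–28 m: Δρ/Δz = 0.63/25 = 0.025 kg m⁻⁴
  28–35 m: Δρ/Δz = 0.01/7 = 1.4 × 10⁻³ kg m⁻⁴
  35–100 m: Δρ/Δz = 0.16/65 = 2.5 × 10⁻³ kg m⁻⁴
  100–107 m: Δρ/Δz = 0.31/7 = 0.044 kg m⁻⁴
  107–126 m: Δρ/Δz = 0.53/19 = 0.028 kg m⁻⁴
The largest gradient is in the 100–107 m interval — the pycnocline.

100–107 m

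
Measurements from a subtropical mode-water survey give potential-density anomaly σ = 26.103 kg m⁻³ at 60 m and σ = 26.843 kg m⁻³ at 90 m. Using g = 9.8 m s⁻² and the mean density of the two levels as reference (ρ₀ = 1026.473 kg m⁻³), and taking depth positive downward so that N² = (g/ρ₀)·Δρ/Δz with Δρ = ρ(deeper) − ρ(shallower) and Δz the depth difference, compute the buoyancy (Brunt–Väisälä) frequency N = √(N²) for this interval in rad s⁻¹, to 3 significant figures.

0.0153 rad s⁻¹

Δρ = 1026.843 − 1026.103 = 0.740 kg m⁻³ over Δz = 90 − 60 = 30 m.
N² = (9.8/1026.473) × (0.740/30) = 2.3550 × 10⁻⁴ s⁻².
N = √(2.3550 × 10⁻⁴) = 0.015346 rad s⁻¹ ≈ 0.0153 rad s⁻¹.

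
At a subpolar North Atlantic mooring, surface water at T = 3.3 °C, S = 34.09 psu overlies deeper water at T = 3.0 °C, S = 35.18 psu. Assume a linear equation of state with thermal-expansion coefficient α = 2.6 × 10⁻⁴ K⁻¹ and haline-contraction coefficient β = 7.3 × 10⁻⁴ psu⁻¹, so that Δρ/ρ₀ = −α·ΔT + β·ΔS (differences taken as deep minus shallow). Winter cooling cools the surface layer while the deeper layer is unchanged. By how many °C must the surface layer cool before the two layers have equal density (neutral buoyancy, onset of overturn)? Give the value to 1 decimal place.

Neutral buoyancy requires Δρ = 0, i.e. −α(T_deep − T_surf′) + β(S_deep − S_surf) = 0.
T_surf′ = T_deep − (β/α)·ΔS = 3.0 − (7.3 × 10⁻⁴/2.6 × 10⁻⁴)·(+1.09) = -0.060 °C.
Cooling required: 3.3 − (-0.060) = 3.360 °C.

3.4 °C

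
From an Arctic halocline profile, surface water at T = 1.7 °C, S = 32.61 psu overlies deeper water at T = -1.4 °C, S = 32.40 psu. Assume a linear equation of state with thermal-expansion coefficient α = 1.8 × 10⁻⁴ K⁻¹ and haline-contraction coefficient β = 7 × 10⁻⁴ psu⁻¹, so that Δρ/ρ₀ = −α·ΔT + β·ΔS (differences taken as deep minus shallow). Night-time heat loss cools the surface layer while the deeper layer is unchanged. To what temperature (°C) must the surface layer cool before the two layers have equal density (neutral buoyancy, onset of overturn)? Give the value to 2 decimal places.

Neutral buoyancy requires Δρ = 0, i.e. −α(T_deep − T_surf′) + β(S_deep − S_surf) = 0.
T_surf′ = T_deep − (β/α)·ΔS = -1.4 − (7 × 10⁻⁴/1.8 × 10⁻⁴)·(-0.21) = -0.5833 °C.
Cooling required: 1.7 − (-0.5833) = 2.2833 °C.

-0.58 °C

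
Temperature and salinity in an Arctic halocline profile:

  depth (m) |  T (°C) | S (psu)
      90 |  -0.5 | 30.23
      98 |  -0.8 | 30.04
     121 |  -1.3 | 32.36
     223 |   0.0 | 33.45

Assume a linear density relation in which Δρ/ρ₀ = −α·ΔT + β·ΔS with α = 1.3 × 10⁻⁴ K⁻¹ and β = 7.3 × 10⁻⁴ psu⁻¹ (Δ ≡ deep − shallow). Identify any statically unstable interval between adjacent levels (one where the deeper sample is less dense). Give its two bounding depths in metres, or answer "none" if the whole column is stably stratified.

90–98 m

Evaluate Δρ/ρ₀ = −αΔT + βΔS across each adjacent pair:
  90–98 m: −αΔT+βΔS = −(1.3 × 10⁻⁴)(-0.3)+(7.3 × 10⁻⁴)(-0.19) = -1.0 × 10⁻⁴ → UNSTABLE
  98–121 m: −αΔT+βΔS = −(1.3 × 10⁻⁴)(-0.5)+(7.3 × 10⁻⁴)(+2.32) = 1.8 × 10⁻³ → stable
  121–223 m: −αΔT+βΔS = −(1.3 × 10⁻⁴)(+1.3)+(7.3 × 10⁻⁴)(+1.09) = 6.3 × 10⁻⁴ → stable
The 90–98 m interval has Δρ < 0: lighter water underlies denser water.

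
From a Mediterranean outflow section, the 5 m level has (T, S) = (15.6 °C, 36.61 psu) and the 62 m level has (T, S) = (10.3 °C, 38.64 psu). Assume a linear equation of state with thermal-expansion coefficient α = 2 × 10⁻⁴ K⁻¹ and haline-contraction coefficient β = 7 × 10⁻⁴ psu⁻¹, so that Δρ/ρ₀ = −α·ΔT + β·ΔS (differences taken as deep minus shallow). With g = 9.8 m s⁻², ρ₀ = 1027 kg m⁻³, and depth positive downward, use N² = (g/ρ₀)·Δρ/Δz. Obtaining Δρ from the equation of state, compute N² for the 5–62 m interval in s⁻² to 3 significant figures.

ΔT = -5.3 K, ΔS = +2.03 psu (deep − shallow).
Δρ/ρ₀ = −αΔT + βΔS = 1.06 × 10⁻³ + 1.421 × 10⁻³ = 2.481 × 10⁻³, so Δρ ≈ 2.548 kg m⁻³.
N² = (g/ρ₀)·Δρ/Δz = g·(Δρ/ρ₀)/Δz = 9.8 × 2.481 × 10⁻³ / 57 = 4.2656 × 10⁻⁴ s⁻² ≈ 4.27 × 10⁻⁴ s⁻².

4.27 × 10⁻⁴ s⁻²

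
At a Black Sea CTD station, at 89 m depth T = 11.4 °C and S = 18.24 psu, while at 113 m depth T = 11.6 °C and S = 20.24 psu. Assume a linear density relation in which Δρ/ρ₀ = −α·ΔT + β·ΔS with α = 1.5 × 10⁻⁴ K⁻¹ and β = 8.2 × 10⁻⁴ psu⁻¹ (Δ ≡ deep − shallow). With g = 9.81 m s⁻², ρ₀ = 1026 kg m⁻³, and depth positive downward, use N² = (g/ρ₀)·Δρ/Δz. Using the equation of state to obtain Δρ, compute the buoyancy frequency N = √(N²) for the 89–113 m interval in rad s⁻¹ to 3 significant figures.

ΔT = +0.2 K, ΔS = +2.00 psu (deep − shallow).
Δρ/ρ₀ = −αΔT + βΔS = -3.00 × 10⁻⁵ + 1.64 × 10⁻³ = 1.61 × 10⁻³, so Δρ ≈ 1.652 kg m⁻³.
N² = (g/ρ₀)·Δρ/Δz = g·(Δρ/ρ₀)/Δz = 9.81 × 1.61 × 10⁻³ / 24 = 6.5809 × 10⁻⁴ s⁻².
N = √(6.5809 × 10⁻⁴) = 0.025653 rad s⁻¹ ≈ 0.0257 rad s⁻¹.

0.0257 rad s⁻¹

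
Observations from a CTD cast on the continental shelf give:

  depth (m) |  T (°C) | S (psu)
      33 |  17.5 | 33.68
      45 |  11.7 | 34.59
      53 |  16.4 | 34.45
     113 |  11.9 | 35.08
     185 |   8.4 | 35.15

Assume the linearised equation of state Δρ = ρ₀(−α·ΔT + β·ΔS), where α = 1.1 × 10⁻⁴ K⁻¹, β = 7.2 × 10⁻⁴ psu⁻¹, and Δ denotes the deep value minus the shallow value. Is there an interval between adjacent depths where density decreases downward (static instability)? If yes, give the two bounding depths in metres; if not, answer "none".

Evaluate Δρ/ρ₀ = −αΔT + βΔS across each adjacent pair:
  33–45 m: −αΔT+βΔS = −(1.1 × 10⁻⁴)(-5.8)+(7.2 × 10⁻⁴)(+0.91) = 1.3 × 10⁻³ → stable
  45–53 m: −αΔT+βΔS = −(1.1 × 10⁻⁴)(+4.7)+(7.2 × 10⁻⁴)(-0.14) = -6.2 × 10⁻⁴ → UNSTABLE
  53–113 m: −αΔT+βΔS = −(1.1 × 10⁻⁴)(-4.5)+(7.2 × 10⁻⁴)(+0.63) = 9.5 × 10⁻⁴ → stable
  113–185 m: −αΔT+βΔS = −(1.1 × 10⁻⁴)(-3.5)+(7.2 × 10⁻⁴)(+0.07) = 4.4 × 10⁻⁴ → stable
The 45–53 m interval has Δρ < 0: lighter water underlies denser water.

45–53 m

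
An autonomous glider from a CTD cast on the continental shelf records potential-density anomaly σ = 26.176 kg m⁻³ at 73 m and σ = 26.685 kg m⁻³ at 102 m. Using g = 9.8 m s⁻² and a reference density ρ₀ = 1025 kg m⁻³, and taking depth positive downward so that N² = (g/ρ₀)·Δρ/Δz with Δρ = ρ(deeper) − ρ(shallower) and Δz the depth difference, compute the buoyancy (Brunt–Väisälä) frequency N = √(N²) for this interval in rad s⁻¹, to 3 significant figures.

0.0130 rad s⁻¹

Δρ = 1026.685 − 1026.176 = 0.509 kg m⁻³ over Δz = 102 − 73 = 29 m.
N² = (9.8/1025) × (0.509/29) = 1.6781 × 10⁻⁴ s⁻².
N = √(1.6781 × 10⁻⁴) = 0.012954 rad s⁻¹ ≈ 0.0130 rad s⁻¹.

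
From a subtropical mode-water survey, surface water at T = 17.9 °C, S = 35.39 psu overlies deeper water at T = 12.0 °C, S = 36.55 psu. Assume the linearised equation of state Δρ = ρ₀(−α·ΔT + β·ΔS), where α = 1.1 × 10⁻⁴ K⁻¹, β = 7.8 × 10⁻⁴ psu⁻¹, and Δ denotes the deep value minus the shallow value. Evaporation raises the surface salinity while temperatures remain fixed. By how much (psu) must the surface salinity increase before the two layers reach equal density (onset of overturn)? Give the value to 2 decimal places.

Neutral buoyancy requires −α(T_deep − T_surf) + β(S_deep − S_surf′) = 0.
S_surf′ = S_deep − (α/β)·ΔT = 36.55 − (1.1 × 10⁻⁴/7.8 × 10⁻⁴)·(-5.9) = 37.3821 psu.
Increase required: 37.3821 − 35.39 = 1.9921 psu.

1.99 psu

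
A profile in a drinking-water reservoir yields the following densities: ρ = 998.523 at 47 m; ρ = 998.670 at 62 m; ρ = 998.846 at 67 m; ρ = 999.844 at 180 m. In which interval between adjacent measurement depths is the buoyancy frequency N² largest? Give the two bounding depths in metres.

Compute the density gradient over each adjacent pair:
  47–62 m: Δρ/Δz = 0.147/15 = 9.8 × 10⁻³ kg m⁻⁴
  62–67 m: Δρ/Δz = 0.176/5 = 0.035 kg m⁻⁴
  67–180 m: Δρ/Δz = 0.998/113 = 8.8 × 10⁻³ kg m⁻⁴
The largest gradient is in the 62–67 m interval — the pycnocline.

62–67 m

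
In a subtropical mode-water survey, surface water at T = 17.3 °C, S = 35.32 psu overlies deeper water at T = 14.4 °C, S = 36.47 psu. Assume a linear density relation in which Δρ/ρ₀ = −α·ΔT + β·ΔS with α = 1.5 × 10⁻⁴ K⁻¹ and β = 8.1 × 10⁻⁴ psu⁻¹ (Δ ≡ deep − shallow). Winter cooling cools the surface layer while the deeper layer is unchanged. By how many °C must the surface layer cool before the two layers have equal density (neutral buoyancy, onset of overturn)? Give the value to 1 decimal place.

9.1 °C

Neutral buoyancy requires Δρ = 0, i.e. −α(T_deep − T_surf′) + β(S_deep − S_surf) = 0.
T_surf′ = T_deep − (β/α)·ΔS = 14.4 − (8.1 × 10⁻⁴/1.5 × 10⁻⁴)·(+1.15) = 8.190 °C.
Cooling required: 17.3 − (8.190) = 9.110 °C.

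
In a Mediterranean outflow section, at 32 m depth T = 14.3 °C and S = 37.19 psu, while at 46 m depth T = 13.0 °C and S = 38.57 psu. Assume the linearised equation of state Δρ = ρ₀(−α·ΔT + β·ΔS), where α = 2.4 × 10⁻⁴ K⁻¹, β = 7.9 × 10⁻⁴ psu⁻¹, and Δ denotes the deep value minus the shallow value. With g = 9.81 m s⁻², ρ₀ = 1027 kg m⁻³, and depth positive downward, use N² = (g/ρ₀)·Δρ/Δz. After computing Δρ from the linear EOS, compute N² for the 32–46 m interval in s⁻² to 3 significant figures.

9.83 × 10⁻⁴ s⁻²

ΔT = -1.3 K, ΔS = +1.38 psu (deep − shallow).
Δρ/ρ₀ = −αΔT + βΔS = 3.12 × 10⁻⁴ + 1.0902 × 10⁻³ = 1.4022 × 10⁻³, so Δρ ≈ 1.440 kg m⁻³.
N² = (g/ρ₀)·Δρ/Δz = g·(Δρ/ρ₀)/Δz = 9.81 × 1.4022 × 10⁻³ / 14 = 9.8254 × 10⁻⁴ s⁻² ≈ 9.83 × 10⁻⁴ s⁻².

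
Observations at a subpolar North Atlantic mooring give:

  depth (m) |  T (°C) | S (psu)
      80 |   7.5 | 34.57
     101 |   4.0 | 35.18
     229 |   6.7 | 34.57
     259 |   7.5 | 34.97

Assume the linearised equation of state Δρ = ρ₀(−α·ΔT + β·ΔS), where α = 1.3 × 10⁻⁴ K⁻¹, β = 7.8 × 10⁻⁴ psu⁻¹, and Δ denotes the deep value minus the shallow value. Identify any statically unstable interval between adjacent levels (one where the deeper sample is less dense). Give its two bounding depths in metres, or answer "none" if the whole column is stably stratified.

101–229 m

Evaluate Δρ/ρ₀ = −αΔT + βΔS across each adjacent pair:
  80–101 m: −αΔT+βΔS = −(1.3 × 10⁻⁴)(-3.5)+(7.8 × 10⁻⁴)(+0.61) = 9.3 × 10⁻⁴ → stable
  101–229 m: −αΔT+βΔS = −(1.3 × 10⁻⁴)(+2.7)+(7.8 × 10⁻⁴)(-0.61) = -8.3 × 10⁻⁴ → UNSTABLE
  229–259 m: −αΔT+βΔS = −(1.3 × 10⁻⁴)(+0.8)+(7.8 × 10⁻⁴)(+0.40) = 2.1 × 10⁻⁴ → stable
The 101–229 m interval has Δρ < 0: lighter water underlies denser water.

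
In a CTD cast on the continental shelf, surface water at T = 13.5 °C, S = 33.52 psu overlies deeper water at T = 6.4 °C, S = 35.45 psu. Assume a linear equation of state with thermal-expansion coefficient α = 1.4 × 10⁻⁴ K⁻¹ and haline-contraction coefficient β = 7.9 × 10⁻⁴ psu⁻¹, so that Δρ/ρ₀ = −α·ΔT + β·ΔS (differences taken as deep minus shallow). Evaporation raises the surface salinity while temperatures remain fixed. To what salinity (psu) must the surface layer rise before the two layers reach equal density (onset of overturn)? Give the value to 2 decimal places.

36.71 psu

Neutral buoyancy requires −α(T_deep − T_surf) + β(S_deep − S_surf′) = 0.
S_surf′ = S_deep − (α/β)·ΔT = 35.45 − (1.4 × 10⁻⁴/7.9 × 10⁻⁴)·(-7.1) = 36.7082 psu.
Increase required: 36.7082 − 33.52 = 3.1882 psu.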